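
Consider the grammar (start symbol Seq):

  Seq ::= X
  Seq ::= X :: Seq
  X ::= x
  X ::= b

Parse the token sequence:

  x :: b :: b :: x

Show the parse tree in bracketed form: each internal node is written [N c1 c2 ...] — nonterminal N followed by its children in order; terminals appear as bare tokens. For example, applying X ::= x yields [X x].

Seq
X :: Seq
x :: Seq
x :: X :: Seq
x :: b :: Seq
x :: b :: X :: Seq
x :: b :: b :: Seq
x :: b :: b :: X
x :: b :: b :: x

[Seq [X x] :: [Seq [X b] :: [Seq [X b] :: [Seq [X x]]]]]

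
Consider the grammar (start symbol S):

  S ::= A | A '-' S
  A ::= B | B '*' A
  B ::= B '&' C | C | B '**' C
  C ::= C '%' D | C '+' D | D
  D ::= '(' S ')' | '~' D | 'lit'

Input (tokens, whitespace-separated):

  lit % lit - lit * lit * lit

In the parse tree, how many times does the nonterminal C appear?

5

[S [A [B [C [C [D lit]] % [D lit]]]] - [S [A [B [C [D lit]]] * [A [B [C [D lit]]] * [A [B [C [D lit]]]]]]]]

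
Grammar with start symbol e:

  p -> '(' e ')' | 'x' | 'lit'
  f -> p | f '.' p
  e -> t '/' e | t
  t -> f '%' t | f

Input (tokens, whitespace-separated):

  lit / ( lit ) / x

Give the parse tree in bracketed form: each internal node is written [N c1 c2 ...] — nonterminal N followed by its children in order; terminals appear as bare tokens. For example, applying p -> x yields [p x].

[e [t [f [p lit]]] / [e [t [f [p ( [e [t [f [p lit]]]] )]]] / [e [t [f [p x]]]]]]

e
t / e
f / e
p / e
lit / e
lit / t / e
lit / f / e
lit / p / e
lit / ( e ) / e
lit / ( t ) / e
lit / ( f ) / e
lit / ( p ) / e
lit / ( lit ) / e
lit / ( lit ) / t
lit / ( lit ) / f
lit / ( lit ) / p
lit / ( lit ) / x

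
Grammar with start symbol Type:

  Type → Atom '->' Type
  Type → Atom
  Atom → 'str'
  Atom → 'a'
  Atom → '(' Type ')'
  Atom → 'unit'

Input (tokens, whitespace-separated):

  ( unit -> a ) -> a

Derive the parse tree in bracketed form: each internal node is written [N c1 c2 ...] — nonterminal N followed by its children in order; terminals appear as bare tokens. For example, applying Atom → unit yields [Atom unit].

Type
Atom -> Type
( Type ) -> Type
( Atom -> Type ) -> Type
( unit -> Type ) -> Type
( unit -> Atom ) -> Type
( unit -> a ) -> Type
( unit -> a ) -> Atom
( unit -> a ) -> a

[Type [Atom ( [Type [Atom unit] -> [Type [Atom a]]] )] -> [Type [Atom a]]]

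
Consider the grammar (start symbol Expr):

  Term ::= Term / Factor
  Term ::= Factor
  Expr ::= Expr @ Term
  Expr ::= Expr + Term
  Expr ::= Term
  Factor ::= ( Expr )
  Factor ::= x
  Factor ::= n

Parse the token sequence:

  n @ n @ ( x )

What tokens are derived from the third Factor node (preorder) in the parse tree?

[Expr [Expr [Expr [Term [Factor n]]] @ [Term [Factor n]]] @ [Term [Factor ( [Expr [Term [Factor x]]] )]]]

( x )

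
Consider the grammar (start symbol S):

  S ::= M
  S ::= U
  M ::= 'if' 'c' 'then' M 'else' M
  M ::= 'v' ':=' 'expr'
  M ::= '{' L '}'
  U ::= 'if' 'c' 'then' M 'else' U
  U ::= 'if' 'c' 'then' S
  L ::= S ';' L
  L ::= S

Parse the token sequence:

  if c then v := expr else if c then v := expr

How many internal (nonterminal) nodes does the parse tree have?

6

[S [U if c then [M v := expr] else [U if c then [S [M v := expr]]]]]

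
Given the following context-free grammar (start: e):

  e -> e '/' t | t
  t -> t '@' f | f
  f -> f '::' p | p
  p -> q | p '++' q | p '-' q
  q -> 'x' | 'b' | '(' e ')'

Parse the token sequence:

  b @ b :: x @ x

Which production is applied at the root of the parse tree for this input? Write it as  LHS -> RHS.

[e [t [t [t [f [p [q b]]]] @ [f [f [p [q b]]] :: [p [q x]]]] @ [f [p [q x]]]]]

e -> t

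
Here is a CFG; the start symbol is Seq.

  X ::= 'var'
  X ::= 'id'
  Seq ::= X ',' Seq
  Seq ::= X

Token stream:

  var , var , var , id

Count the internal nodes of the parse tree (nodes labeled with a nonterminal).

8

[Seq [X var] , [Seq [X var] , [Seq [X var] , [Seq [X id]]]]]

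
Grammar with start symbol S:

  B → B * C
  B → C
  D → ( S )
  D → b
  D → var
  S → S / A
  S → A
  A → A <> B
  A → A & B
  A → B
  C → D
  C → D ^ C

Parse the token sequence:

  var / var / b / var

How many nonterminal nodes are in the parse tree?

20

[S [S [S [S [A [B [C [D var]]]]] / [A [B [C [D var]]]]] / [A [B [C [D b]]]]] / [A [B [C [D var]]]]]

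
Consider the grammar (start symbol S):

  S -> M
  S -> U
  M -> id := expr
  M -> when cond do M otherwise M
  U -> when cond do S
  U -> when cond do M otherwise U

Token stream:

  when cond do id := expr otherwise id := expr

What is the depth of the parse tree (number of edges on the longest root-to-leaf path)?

3

[S [M when cond do [M id := expr] otherwise [M id := expr]]]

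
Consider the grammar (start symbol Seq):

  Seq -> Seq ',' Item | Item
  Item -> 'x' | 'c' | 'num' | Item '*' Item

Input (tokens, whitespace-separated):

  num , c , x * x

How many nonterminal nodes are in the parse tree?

[Seq [Seq [Seq [Item num]] , [Item c]] , [Item [Item x] * [Item x]]]

8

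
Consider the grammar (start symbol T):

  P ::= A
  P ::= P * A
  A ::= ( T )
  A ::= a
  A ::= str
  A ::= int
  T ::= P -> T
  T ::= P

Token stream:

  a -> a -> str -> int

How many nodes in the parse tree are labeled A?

[T [P [A a]] -> [T [P [A a]] -> [T [P [A str]] -> [T [P [A int]]]]]]

4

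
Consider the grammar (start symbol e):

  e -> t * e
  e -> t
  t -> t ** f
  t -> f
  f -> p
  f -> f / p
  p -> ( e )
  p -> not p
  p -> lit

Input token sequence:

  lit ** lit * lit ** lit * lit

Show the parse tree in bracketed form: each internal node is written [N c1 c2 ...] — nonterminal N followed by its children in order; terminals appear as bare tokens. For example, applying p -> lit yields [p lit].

[e [t [t [f [p lit]]] ** [f [p lit]]] * [e [t [t [f [p lit]]] ** [f [p lit]]] * [e [t [f [p lit]]]]]]

e
t * e
t ** f * e
f ** f * e
p ** f * e
lit ** f * e
lit ** p * e
lit ** lit * e
lit ** lit * t * e
lit ** lit * t ** f * e
lit ** lit * f ** f * e
lit ** lit * p ** f * e
lit ** lit * lit ** f * e
lit ** lit * lit ** p * e
lit ** lit * lit ** lit * e
lit ** lit * lit ** lit * t
lit ** lit * lit ** lit * f
lit ** lit * lit ** lit * p
lit ** lit * lit ** lit * lit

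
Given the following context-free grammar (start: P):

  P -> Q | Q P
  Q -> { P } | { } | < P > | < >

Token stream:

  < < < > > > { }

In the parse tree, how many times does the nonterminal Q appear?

4

[P [Q < [P [Q < [P [Q < >]] >]] >] [P [Q { }]]]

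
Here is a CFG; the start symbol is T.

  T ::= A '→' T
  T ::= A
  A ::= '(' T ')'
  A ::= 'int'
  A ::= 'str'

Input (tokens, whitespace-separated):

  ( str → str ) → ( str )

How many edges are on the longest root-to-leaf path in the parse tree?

5

[T [A ( [T [A str] → [T [A str]]] )] → [T [A ( [T [A str]] )]]]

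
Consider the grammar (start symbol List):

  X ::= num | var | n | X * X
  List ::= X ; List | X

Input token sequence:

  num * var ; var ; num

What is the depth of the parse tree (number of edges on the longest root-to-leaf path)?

[List [X [X num] * [X var]] ; [List [X var] ; [List [X num]]]]

4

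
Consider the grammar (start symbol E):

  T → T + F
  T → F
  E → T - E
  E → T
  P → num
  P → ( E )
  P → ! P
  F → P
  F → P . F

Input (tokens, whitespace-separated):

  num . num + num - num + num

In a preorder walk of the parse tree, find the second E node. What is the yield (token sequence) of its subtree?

num + num

[E [T [T [F [P num] . [F [P num]]]] + [F [P num]]] - [E [T [T [F [P num]]] + [F [P num]]]]]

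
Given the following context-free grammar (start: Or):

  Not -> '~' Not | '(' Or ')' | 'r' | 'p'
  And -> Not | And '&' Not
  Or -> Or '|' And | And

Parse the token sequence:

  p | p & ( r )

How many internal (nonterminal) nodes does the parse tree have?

11

[Or [Or [And [Not p]]] | [And [And [Not p]] & [Not ( [Or [And [Not r]]] )]]]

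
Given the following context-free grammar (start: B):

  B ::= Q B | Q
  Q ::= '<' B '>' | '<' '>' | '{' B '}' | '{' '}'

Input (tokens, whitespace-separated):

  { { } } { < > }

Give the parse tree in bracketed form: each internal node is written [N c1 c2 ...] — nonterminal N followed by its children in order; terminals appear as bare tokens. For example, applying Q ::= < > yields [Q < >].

[B [Q { [B [Q { }]] }] [B [Q { [B [Q < >]] }]]]

B
Q B
{ B } B
{ Q } B
{ { } } B
{ { } } Q
{ { } } { B }
{ { } } { Q }
{ { } } { < > }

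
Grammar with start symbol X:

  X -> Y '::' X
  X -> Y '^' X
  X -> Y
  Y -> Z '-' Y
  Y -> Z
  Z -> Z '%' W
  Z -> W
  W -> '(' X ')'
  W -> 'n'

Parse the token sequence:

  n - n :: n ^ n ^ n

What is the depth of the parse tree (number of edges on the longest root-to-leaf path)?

[X [Y [Z [W n]] - [Y [Z [W n]]]] :: [X [Y [Z [W n]]] ^ [X [Y [Z [W n]]] ^ [X [Y [Z [W n]]]]]]]

7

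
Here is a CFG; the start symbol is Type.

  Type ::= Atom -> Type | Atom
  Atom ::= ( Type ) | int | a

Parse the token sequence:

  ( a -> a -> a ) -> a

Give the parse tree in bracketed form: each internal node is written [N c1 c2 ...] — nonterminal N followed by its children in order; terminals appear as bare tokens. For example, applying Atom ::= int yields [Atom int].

Type
Atom -> Type
( Type ) -> Type
( Atom -> Type ) -> Type
( a -> Type ) -> Type
( a -> Atom -> Type ) -> Type
( a -> a -> Type ) -> Type
( a -> a -> Atom ) -> Type
( a -> a -> a ) -> Type
( a -> a -> a ) -> Atom
( a -> a -> a ) -> a

[Type [Atom ( [Type [Atom a] -> [Type [Atom a] -> [Type [Atom a]]]] )] -> [Type [Atom a]]]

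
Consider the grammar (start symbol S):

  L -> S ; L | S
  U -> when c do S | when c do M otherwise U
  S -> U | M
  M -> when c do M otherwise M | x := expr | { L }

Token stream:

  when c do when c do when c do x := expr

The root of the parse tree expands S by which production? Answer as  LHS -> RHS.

S -> U

[S [U when c do [S [U when c do [S [U when c do [S [M x := expr]]]]]]]]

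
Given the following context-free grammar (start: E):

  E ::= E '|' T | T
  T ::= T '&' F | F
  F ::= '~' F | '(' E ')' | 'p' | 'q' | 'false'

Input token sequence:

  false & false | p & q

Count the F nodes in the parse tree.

[E [E [T [T [F false]] & [F false]]] | [T [T [F p]] & [F q]]]

4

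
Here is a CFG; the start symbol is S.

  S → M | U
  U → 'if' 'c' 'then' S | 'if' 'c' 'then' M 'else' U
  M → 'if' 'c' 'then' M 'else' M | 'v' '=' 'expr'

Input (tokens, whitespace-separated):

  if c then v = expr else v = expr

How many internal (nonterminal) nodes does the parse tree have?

4

[S [M if c then [M v = expr] else [M v = expr]]]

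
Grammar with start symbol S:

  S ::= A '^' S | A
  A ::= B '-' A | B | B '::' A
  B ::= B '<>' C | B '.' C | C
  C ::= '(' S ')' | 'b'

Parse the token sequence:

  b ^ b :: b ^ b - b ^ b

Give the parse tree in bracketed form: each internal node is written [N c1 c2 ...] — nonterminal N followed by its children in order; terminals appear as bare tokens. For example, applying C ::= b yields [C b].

S
A ^ S
B ^ S
C ^ S
b ^ S
b ^ A ^ S
b ^ B :: A ^ S
b ^ C :: A ^ S
b ^ b :: A ^ S
b ^ b :: B ^ S
b ^ b :: C ^ S
b ^ b :: b ^ S
b ^ b :: b ^ A ^ S
b ^ b :: b ^ B - A ^ S
b ^ b :: b ^ C - A ^ S
b ^ b :: b ^ b - A ^ S
b ^ b :: b ^ b - B ^ S
b ^ b :: b ^ b - C ^ S
b ^ b :: b ^ b - b ^ S
b ^ b :: b ^ b - b ^ A
b ^ b :: b ^ b - b ^ B
b ^ b :: b ^ b - b ^ C
b ^ b :: b ^ b - b ^ b

[S [A [B [C b]]] ^ [S [A [B [C b]] :: [A [B [C b]]]] ^ [S [A [B [C b]] - [A [B [C b]]]] ^ [S [A [B [C b]]]]]]]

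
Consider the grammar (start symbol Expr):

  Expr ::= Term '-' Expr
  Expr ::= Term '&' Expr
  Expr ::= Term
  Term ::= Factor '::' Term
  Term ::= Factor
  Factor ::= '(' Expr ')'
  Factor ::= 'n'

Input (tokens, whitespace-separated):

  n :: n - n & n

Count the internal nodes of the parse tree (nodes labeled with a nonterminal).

[Expr [Term [Factor n] :: [Term [Factor n]]] - [Expr [Term [Factor n]] & [Expr [Term [Factor n]]]]]

11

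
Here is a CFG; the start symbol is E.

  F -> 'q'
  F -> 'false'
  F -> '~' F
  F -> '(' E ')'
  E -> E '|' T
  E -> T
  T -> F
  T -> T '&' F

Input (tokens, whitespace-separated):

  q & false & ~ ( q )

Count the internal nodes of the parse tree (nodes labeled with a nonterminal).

[E [T [T [T [F q]] & [F false]] & [F ~ [F ( [E [T [F q]]] )]]]]

11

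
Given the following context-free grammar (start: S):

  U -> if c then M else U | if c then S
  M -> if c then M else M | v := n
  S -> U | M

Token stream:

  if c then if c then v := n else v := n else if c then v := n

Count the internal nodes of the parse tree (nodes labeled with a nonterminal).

8

[S [U if c then [M if c then [M v := n] else [M v := n]] else [U if c then [S [M v := n]]]]]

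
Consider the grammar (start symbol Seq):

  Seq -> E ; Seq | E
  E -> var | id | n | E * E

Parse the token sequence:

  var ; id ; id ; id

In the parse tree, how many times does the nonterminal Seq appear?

4

[Seq [E var] ; [Seq [E id] ; [Seq [E id] ; [Seq [E id]]]]]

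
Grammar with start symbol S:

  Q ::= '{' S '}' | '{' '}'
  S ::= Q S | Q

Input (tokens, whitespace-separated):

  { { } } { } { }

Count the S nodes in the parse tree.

4

[S [Q { [S [Q { }]] }] [S [Q { }] [S [Q { }]]]]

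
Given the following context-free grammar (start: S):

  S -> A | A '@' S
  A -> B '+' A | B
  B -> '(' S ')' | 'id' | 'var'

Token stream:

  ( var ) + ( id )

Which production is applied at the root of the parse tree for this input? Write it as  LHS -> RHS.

[S [A [B ( [S [A [B var]]] )] + [A [B ( [S [A [B id]]] )]]]]

S -> A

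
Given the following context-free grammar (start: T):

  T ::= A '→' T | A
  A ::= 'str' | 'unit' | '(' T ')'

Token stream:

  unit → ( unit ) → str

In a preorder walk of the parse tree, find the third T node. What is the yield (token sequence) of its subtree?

unit

[T [A unit] → [T [A ( [T [A unit]] )] → [T [A str]]]]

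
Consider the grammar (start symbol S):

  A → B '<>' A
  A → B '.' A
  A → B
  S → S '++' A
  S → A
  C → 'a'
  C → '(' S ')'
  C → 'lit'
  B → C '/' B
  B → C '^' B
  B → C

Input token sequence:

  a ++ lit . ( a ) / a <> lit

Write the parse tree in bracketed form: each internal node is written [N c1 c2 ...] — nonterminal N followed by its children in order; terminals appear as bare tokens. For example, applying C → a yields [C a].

S
S ++ A
A ++ A
B ++ A
C ++ A
a ++ A
a ++ B . A
a ++ C . A
a ++ lit . A
a ++ lit . B <> A
a ++ lit . C / B <> A
a ++ lit . ( S ) / B <> A
a ++ lit . ( A ) / B <> A
a ++ lit . ( B ) / B <> A
a ++ lit . ( C ) / B <> A
a ++ lit . ( a ) / B <> A
a ++ lit . ( a ) / C <> A
a ++ lit . ( a ) / a <> A
a ++ lit . ( a ) / a <> B
a ++ lit . ( a ) / a <> C
a ++ lit . ( a ) / a <> lit

[S [S [A [B [C a]]]] ++ [A [B [C lit]] . [A [B [C ( [S [A [B [C a]]]] )] / [B [C a]]] <> [A [B [C lit]]]]]]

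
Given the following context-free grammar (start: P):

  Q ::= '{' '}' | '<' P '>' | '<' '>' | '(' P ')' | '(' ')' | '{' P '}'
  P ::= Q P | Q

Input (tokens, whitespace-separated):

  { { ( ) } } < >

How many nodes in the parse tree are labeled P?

4

[P [Q { [P [Q { [P [Q ( )]] }]] }] [P [Q < >]]]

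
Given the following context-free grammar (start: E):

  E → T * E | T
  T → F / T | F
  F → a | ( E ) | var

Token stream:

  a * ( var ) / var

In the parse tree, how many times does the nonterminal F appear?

[E [T [F a]] * [E [T [F ( [E [T [F var]]] )] / [T [F var]]]]]

4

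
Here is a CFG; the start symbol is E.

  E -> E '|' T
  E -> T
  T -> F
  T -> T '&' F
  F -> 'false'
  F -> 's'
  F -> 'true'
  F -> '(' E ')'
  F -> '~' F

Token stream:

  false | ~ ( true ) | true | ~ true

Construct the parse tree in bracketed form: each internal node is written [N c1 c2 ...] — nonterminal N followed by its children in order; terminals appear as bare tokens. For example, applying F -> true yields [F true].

E
E | T
E | T | T
E | T | T | T
T | T | T | T
F | T | T | T
false | T | T | T
false | F | T | T
false | ~ F | T | T
false | ~ ( E ) | T | T
false | ~ ( T ) | T | T
false | ~ ( F ) | T | T
false | ~ ( true ) | T | T
false | ~ ( true ) | F | T
false | ~ ( true ) | true | T
false | ~ ( true ) | true | F
false | ~ ( true ) | true | ~ F
false | ~ ( true ) | true | ~ true

[E [E [E [E [T [F false]]] | [T [F ~ [F ( [E [T [F true]]] )]]]] | [T [F true]]] | [T [F ~ [F true]]]]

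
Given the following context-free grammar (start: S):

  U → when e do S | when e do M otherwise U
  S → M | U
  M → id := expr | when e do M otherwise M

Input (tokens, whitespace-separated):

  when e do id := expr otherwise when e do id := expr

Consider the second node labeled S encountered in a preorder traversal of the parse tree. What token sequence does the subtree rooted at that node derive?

[S [U when e do [M id := expr] otherwise [U when e do [S [M id := expr]]]]]

id := expr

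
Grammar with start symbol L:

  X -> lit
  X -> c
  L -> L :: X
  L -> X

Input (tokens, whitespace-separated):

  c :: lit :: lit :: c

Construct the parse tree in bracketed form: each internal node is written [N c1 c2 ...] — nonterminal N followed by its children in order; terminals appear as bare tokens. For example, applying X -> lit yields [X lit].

L
L :: X
L :: X :: X
L :: X :: X :: X
X :: X :: X :: X
c :: X :: X :: X
c :: lit :: X :: X
c :: lit :: lit :: X
c :: lit :: lit :: c

[L [L [L [L [X c]] :: [X lit]] :: [X lit]] :: [X c]]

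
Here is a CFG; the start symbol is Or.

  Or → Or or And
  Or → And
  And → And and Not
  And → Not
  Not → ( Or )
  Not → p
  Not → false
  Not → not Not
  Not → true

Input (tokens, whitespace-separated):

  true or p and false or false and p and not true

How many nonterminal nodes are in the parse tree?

[Or [Or [Or [And [Not true]]] or [And [And [Not p]] and [Not false]]] or [And [And [And [Not false]] and [Not p]] and [Not not [Not true]]]]

16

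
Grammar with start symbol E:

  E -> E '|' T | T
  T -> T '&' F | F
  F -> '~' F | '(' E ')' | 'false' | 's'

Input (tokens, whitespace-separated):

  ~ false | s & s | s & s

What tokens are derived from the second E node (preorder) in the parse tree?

~ false | s & s

[E [E [E [T [F ~ [F false]]]] | [T [T [F s]] & [F s]]] | [T [T [F s]] & [F s]]]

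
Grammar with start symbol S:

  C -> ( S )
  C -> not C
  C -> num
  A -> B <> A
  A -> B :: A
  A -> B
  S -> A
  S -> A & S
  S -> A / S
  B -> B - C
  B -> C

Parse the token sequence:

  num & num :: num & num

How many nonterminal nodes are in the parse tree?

15

[S [A [B [C num]]] & [S [A [B [C num]] :: [A [B [C num]]]] & [S [A [B [C num]]]]]]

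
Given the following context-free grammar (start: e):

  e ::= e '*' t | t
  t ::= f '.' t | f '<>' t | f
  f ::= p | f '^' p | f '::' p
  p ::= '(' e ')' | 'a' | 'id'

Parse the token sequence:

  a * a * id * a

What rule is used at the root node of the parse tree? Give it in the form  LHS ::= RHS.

[e [e [e [e [t [f [p a]]]] * [t [f [p a]]]] * [t [f [p id]]]] * [t [f [p a]]]]

e ::= e '*' t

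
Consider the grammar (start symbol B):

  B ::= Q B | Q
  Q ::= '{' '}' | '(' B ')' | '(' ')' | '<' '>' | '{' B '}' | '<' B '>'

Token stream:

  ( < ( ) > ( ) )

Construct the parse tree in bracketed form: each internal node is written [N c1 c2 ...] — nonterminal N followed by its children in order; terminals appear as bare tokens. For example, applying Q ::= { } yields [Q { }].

[B [Q ( [B [Q < [B [Q ( )]] >] [B [Q ( )]]] )]]

B
Q
( B )
( Q B )
( < B > B )
( < Q > B )
( < ( ) > B )
( < ( ) > Q )
( < ( ) > ( ) )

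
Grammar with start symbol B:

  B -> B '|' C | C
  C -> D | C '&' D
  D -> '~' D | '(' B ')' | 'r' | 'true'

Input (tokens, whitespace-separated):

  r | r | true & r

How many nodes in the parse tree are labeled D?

[B [B [B [C [D r]]] | [C [D r]]] | [C [C [D true]] & [D r]]]

4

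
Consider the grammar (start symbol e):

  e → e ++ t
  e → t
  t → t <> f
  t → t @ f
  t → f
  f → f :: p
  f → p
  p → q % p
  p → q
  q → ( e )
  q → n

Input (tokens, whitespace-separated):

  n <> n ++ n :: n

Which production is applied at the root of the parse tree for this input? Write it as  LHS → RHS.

e → e ++ t

[e [e [t [t [f [p [q n]]]] <> [f [p [q n]]]]] ++ [t [f [f [p [q n]]] :: [p [q n]]]]]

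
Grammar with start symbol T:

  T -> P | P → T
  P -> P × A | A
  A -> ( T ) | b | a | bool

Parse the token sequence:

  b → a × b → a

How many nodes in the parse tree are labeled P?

4

[T [P [A b]] → [T [P [P [A a]] × [A b]] → [T [P [A a]]]]]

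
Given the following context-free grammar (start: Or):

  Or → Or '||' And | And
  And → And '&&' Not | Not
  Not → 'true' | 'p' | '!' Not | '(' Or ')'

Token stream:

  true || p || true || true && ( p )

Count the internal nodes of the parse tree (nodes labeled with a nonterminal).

17

[Or [Or [Or [Or [And [Not true]]] || [And [Not p]]] || [And [Not true]]] || [And [And [Not true]] && [Not ( [Or [And [Not p]]] )]]]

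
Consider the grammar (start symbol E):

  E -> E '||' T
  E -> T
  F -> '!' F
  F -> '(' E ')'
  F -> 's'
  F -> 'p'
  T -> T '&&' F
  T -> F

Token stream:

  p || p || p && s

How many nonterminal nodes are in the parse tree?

11

[E [E [E [T [F p]]] || [T [F p]]] || [T [T [F p]] && [F s]]]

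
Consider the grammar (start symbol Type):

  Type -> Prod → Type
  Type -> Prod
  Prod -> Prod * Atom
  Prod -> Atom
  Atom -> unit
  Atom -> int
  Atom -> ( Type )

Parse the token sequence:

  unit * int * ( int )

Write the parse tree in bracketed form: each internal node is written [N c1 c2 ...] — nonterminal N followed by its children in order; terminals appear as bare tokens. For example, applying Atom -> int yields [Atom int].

Type
Prod
Prod * Atom
Prod * Atom * Atom
Atom * Atom * Atom
unit * Atom * Atom
unit * int * Atom
unit * int * ( Type )
unit * int * ( Prod )
unit * int * ( Atom )
unit * int * ( int )

[Type [Prod [Prod [Prod [Atom unit]] * [Atom int]] * [Atom ( [Type [Prod [Atom int]]] )]]]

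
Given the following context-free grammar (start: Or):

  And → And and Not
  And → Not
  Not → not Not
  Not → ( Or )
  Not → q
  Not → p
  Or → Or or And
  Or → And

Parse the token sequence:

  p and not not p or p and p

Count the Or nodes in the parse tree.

2

[Or [Or [And [And [Not p]] and [Not not [Not not [Not p]]]]] or [And [And [Not p]] and [Not p]]]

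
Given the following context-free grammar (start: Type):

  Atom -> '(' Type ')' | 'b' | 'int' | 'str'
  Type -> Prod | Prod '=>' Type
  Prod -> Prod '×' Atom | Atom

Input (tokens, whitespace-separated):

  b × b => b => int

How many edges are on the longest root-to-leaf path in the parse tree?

[Type [Prod [Prod [Atom b]] × [Atom b]] => [Type [Prod [Atom b]] => [Type [Prod [Atom int]]]]]

5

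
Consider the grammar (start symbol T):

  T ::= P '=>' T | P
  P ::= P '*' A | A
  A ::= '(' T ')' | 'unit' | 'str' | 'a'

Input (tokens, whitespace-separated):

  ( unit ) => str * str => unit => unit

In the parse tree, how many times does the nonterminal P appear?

[T [P [A ( [T [P [A unit]]] )]] => [T [P [P [A str]] * [A str]] => [T [P [A unit]] => [T [P [A unit]]]]]]

6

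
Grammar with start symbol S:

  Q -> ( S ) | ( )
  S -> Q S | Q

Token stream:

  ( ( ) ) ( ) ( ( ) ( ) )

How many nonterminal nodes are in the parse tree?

12

[S [Q ( [S [Q ( )]] )] [S [Q ( )] [S [Q ( [S [Q ( )] [S [Q ( )]]] )]]]]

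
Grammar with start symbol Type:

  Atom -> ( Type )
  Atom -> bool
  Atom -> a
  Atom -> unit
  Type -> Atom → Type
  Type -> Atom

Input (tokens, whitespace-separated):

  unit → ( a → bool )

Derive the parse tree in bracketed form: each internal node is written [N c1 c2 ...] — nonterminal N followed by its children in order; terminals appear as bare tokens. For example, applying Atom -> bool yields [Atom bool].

[Type [Atom unit] → [Type [Atom ( [Type [Atom a] → [Type [Atom bool]]] )]]]

Type
Atom → Type
unit → Type
unit → Atom
unit → ( Type )
unit → ( Atom → Type )
unit → ( a → Type )
unit → ( a → Atom )
unit → ( a → bool )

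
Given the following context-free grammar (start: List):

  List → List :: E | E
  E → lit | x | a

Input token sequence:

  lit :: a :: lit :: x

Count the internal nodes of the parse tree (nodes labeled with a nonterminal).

[List [List [List [List [E lit]] :: [E a]] :: [E lit]] :: [E x]]

8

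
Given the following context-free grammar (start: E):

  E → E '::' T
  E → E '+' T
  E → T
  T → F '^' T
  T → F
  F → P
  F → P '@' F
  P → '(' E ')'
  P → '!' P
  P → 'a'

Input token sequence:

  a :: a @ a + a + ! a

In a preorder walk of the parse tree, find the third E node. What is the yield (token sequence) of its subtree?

[E [E [E [E [T [F [P a]]]] :: [T [F [P a] @ [F [P a]]]]] + [T [F [P a]]]] + [T [F [P ! [P a]]]]]

a :: a @ a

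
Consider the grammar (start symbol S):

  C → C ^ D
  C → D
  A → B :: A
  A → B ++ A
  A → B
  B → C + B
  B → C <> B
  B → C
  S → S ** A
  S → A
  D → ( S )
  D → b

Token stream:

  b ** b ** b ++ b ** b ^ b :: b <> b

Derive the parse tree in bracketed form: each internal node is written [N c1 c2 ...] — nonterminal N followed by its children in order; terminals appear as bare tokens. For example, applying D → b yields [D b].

[S [S [S [S [A [B [C [D b]]]]] ** [A [B [C [D b]]]]] ** [A [B [C [D b]]] ++ [A [B [C [D b]]]]]] ** [A [B [C [C [D b]] ^ [D b]]] :: [A [B [C [D b]] <> [B [C [D b]]]]]]]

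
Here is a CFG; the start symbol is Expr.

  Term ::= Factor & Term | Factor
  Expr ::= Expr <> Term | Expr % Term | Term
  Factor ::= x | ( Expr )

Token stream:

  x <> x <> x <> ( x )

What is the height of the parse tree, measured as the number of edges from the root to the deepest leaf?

6

[Expr [Expr [Expr [Expr [Term [Factor x]]] <> [Term [Factor x]]] <> [Term [Factor x]]] <> [Term [Factor ( [Expr [Term [Factor x]]] )]]]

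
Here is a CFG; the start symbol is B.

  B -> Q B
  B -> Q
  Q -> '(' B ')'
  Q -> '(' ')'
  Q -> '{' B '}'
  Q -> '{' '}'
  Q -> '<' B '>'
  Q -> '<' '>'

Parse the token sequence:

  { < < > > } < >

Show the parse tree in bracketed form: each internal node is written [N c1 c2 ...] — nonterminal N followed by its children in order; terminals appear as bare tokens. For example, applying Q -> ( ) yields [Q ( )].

B
Q B
{ B } B
{ Q } B
{ < B > } B
{ < Q > } B
{ < < > > } B
{ < < > > } Q
{ < < > > } < >

[B [Q { [B [Q < [B [Q < >]] >]] }] [B [Q < >]]]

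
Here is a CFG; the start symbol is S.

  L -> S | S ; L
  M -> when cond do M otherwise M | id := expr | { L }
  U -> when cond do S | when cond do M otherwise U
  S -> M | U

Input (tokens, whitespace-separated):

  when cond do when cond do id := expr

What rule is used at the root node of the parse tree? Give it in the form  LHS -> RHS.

[S [U when cond do [S [U when cond do [S [M id := expr]]]]]]

S -> U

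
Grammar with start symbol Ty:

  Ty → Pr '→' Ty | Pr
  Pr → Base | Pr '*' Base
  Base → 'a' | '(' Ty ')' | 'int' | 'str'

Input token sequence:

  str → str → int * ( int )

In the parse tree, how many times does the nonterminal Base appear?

[Ty [Pr [Base str]] → [Ty [Pr [Base str]] → [Ty [Pr [Pr [Base int]] * [Base ( [Ty [Pr [Base int]]] )]]]]]

5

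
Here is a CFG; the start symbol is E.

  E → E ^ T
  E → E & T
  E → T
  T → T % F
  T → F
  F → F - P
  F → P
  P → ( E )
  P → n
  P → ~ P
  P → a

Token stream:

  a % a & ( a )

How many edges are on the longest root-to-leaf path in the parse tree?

[E [E [T [T [F [P a]]] % [F [P a]]]] & [T [F [P ( [E [T [F [P a]]]] )]]]]

8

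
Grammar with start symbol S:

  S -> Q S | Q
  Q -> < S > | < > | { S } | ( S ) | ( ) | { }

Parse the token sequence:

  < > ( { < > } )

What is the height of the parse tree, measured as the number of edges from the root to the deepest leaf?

7

[S [Q < >] [S [Q ( [S [Q { [S [Q < >]] }]] )]]]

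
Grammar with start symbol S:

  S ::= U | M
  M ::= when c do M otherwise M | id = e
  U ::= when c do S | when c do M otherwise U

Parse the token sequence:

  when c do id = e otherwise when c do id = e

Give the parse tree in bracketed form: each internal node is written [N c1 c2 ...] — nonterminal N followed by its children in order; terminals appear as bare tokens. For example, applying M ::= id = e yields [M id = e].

[S [U when c do [M id = e] otherwise [U when c do [S [M id = e]]]]]

S
U
when c do M otherwise U
when c do id = e otherwise U
when c do id = e otherwise when c do S
when c do id = e otherwise when c do M
when c do id = e otherwise when c do id = e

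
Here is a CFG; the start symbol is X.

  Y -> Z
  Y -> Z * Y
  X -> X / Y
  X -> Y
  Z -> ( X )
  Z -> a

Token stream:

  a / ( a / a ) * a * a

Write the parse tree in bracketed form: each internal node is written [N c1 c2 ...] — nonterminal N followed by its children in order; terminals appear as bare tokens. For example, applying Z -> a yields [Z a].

[X [X [Y [Z a]]] / [Y [Z ( [X [X [Y [Z a]]] / [Y [Z a]]] )] * [Y [Z a] * [Y [Z a]]]]]

X
X / Y
Y / Y
Z / Y
a / Y
a / Z * Y
a / ( X ) * Y
a / ( X / Y ) * Y
a / ( Y / Y ) * Y
a / ( Z / Y ) * Y
a / ( a / Y ) * Y
a / ( a / Z ) * Y
a / ( a / a ) * Y
a / ( a / a ) * Z * Y
a / ( a / a ) * a * Y
a / ( a / a ) * a * Z
a / ( a / a ) * a * a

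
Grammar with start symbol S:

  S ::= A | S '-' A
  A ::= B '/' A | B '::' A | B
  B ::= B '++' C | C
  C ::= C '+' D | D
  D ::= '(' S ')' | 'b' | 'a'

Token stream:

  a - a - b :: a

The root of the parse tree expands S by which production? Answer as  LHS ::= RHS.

S ::= S '-' A

[S [S [S [A [B [C [D a]]]]] - [A [B [C [D a]]]]] - [A [B [C [D b]]] :: [A [B [C [D a]]]]]]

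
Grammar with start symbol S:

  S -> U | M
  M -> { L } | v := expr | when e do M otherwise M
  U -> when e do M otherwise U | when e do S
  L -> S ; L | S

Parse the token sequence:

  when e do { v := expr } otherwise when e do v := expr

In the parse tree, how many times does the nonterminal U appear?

[S [U when e do [M { [L [S [M v := expr]]] }] otherwise [U when e do [S [M v := expr]]]]]

2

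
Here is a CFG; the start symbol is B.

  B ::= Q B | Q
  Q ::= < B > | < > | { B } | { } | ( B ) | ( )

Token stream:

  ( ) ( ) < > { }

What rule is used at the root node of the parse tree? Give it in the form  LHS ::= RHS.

[B [Q ( )] [B [Q ( )] [B [Q < >] [B [Q { }]]]]]

B ::= Q B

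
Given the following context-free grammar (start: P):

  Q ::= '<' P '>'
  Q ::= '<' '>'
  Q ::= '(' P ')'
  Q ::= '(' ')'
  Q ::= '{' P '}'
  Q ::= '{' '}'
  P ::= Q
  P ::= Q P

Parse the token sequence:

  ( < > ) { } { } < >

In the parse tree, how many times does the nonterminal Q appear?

5

[P [Q ( [P [Q < >]] )] [P [Q { }] [P [Q { }] [P [Q < >]]]]]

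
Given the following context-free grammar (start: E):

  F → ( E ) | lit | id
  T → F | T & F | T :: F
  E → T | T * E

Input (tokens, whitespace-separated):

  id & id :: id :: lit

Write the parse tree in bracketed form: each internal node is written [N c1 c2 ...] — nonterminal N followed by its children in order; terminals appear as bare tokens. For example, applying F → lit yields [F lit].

E
T
T :: F
T :: F :: F
T & F :: F :: F
F & F :: F :: F
id & F :: F :: F
id & id :: F :: F
id & id :: id :: F
id & id :: id :: lit

[E [T [T [T [T [F id]] & [F id]] :: [F id]] :: [F lit]]]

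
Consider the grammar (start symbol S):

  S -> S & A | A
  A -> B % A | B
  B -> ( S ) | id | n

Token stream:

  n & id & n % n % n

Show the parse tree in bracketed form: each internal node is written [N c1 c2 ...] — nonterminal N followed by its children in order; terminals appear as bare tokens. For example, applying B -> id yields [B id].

S
S & A
S & A & A
A & A & A
B & A & A
n & A & A
n & B & A
n & id & A
n & id & B % A
n & id & n % A
n & id & n % B % A
n & id & n % n % A
n & id & n % n % B
n & id & n % n % n

[S [S [S [A [B n]]] & [A [B id]]] & [A [B n] % [A [B n] % [A [B n]]]]]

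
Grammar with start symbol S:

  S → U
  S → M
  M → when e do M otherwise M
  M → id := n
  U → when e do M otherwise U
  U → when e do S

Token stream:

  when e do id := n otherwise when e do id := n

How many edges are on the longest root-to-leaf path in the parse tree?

5

[S [U when e do [M id := n] otherwise [U when e do [S [M id := n]]]]]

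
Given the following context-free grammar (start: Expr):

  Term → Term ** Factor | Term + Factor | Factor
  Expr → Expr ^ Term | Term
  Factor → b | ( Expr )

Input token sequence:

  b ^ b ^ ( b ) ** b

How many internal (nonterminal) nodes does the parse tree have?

[Expr [Expr [Expr [Term [Factor b]]] ^ [Term [Factor b]]] ^ [Term [Term [Factor ( [Expr [Term [Factor b]]] )]] ** [Factor b]]]

14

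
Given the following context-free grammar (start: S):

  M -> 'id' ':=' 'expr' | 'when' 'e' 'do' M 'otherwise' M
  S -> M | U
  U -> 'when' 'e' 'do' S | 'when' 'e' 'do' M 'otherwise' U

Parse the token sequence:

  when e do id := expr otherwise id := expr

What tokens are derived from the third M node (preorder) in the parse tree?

id := expr

[S [M when e do [M id := expr] otherwise [M id := expr]]]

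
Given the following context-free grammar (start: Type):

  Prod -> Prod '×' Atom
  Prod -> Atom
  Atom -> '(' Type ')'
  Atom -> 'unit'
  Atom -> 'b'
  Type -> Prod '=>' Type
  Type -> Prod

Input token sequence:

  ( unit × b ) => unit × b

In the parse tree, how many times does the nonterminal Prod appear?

[Type [Prod [Atom ( [Type [Prod [Prod [Atom unit]] × [Atom b]]] )]] => [Type [Prod [Prod [Atom unit]] × [Atom b]]]]

5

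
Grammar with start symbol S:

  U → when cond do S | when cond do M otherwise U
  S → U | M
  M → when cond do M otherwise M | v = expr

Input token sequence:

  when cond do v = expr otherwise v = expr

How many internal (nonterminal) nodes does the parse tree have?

[S [M when cond do [M v = expr] otherwise [M v = expr]]]

4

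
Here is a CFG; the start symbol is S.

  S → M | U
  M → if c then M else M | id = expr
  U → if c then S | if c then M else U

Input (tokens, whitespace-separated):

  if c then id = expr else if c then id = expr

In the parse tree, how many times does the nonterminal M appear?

[S [U if c then [M id = expr] else [U if c then [S [M id = expr]]]]]

2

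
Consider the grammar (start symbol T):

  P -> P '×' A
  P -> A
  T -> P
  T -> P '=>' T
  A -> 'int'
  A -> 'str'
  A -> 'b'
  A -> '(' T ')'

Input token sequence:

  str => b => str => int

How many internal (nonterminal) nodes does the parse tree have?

12

[T [P [A str]] => [T [P [A b]] => [T [P [A str]] => [T [P [A int]]]]]]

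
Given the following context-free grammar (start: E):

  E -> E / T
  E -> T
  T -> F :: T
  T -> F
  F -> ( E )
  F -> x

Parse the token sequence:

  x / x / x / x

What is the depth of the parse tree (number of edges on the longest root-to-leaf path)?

[E [E [E [E [T [F x]]] / [T [F x]]] / [T [F x]]] / [T [F x]]]

6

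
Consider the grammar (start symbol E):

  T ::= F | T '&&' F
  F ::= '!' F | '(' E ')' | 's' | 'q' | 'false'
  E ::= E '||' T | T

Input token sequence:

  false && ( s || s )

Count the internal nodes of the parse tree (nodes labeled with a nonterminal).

11

[E [T [T [F false]] && [F ( [E [E [T [F s]]] || [T [F s]]] )]]]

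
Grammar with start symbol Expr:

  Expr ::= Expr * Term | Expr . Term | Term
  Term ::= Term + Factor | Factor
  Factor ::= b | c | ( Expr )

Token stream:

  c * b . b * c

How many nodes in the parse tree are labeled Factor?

[Expr [Expr [Expr [Expr [Term [Factor c]]] * [Term [Factor b]]] . [Term [Factor b]]] * [Term [Factor c]]]

4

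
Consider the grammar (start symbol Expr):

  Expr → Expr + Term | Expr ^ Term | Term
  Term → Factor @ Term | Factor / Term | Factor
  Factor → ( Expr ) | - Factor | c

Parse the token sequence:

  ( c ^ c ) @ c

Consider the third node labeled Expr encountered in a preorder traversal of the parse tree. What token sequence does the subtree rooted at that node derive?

c

[Expr [Term [Factor ( [Expr [Expr [Term [Factor c]]] ^ [Term [Factor c]]] )] @ [Term [Factor c]]]]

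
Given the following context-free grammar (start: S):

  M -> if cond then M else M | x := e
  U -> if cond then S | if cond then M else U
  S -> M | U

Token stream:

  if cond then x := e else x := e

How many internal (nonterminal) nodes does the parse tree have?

[S [M if cond then [M x := e] else [M x := e]]]

4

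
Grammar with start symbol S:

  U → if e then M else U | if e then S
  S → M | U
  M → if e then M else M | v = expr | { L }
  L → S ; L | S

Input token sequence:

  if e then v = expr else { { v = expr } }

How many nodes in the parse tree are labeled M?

5

[S [M if e then [M v = expr] else [M { [L [S [M { [L [S [M v = expr]]] }]]] }]]]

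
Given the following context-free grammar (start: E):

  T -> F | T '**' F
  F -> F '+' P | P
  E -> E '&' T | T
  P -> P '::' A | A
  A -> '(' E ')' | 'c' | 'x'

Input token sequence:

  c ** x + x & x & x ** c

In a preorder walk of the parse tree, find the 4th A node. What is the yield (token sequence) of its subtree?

[E [E [E [T [T [F [P [A c]]]] ** [F [F [P [A x]]] + [P [A x]]]]] & [T [F [P [A x]]]]] & [T [T [F [P [A x]]]] ** [F [P [A c]]]]]

x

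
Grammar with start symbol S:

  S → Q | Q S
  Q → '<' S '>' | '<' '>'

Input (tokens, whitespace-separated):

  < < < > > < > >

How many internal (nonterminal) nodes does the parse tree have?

[S [Q < [S [Q < [S [Q < >]] >] [S [Q < >]]] >]]

8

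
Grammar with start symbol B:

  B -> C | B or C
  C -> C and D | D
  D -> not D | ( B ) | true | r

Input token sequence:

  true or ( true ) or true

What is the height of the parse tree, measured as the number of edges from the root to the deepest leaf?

7

[B [B [B [C [D true]]] or [C [D ( [B [C [D true]]] )]]] or [C [D true]]]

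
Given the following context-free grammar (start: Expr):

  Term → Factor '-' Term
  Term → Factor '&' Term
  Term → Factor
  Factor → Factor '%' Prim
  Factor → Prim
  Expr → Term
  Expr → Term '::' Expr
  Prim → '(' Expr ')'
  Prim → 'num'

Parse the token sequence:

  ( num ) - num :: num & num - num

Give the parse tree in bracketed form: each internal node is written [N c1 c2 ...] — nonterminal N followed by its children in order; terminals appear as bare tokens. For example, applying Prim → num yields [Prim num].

[Expr [Term [Factor [Prim ( [Expr [Term [Factor [Prim num]]]] )]] - [Term [Factor [Prim num]]]] :: [Expr [Term [Factor [Prim num]] & [Term [Factor [Prim num]] - [Term [Factor [Prim num]]]]]]]

Expr
Term :: Expr
Factor - Term :: Expr
Prim - Term :: Expr
( Expr ) - Term :: Expr
( Term ) - Term :: Expr
( Factor ) - Term :: Expr
( Prim ) - Term :: Expr
( num ) - Term :: Expr
( num ) - Factor :: Expr
( num ) - Prim :: Expr
( num ) - num :: Expr
( num ) - num :: Term
( num ) - num :: Factor & Term
( num ) - num :: Prim & Term
( num ) - num :: num & Term
( num ) - num :: num & Factor - Term
( num ) - num :: num & Prim - Term
( num ) - num :: num & num - Term
( num ) - num :: num & num - Factor
( num ) - num :: num & num - Prim
( num ) - num :: num & num - num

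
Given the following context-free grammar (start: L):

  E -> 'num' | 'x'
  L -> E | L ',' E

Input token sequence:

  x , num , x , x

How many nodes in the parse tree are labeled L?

[L [L [L [L [E x]] , [E num]] , [E x]] , [E x]]

4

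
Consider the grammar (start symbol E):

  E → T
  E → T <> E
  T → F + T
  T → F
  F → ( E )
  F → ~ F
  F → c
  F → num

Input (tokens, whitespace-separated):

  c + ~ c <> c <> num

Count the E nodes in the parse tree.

[E [T [F c] + [T [F ~ [F c]]]] <> [E [T [F c]] <> [E [T [F num]]]]]

3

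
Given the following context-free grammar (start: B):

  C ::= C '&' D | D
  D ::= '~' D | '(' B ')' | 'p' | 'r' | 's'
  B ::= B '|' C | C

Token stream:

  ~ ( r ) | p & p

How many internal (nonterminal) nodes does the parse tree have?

[B [B [C [D ~ [D ( [B [C [D r]]] )]]]] | [C [C [D p]] & [D p]]]

12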